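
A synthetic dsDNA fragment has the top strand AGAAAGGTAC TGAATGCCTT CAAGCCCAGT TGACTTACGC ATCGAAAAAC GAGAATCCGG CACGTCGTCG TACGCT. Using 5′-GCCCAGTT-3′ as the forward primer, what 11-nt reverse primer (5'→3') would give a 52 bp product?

The forward primer binds at positions 24–31, so a 52 bp product ends at position 24 + 52 − 1 = 75.
The reverse primer anneals to the top strand over positions 65–75, i.e. to TCGTCGTACGC.
Its sequence written 5'→3' is the reverse complement: GCGTACGACGA.

5'-GCGTACGACGA-3'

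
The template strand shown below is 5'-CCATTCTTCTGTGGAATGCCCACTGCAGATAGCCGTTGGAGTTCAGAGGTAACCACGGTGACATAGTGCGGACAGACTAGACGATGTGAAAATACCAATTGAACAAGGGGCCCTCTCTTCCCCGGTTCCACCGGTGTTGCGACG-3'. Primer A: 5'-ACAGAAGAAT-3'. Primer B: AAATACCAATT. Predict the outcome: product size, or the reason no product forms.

Primer A (ACAGAAGAAT) has reverse complement ATTCTTCTGT, which matches the top strand at positions 3–12; primer A anneals to the top strand there with its 3' end pointing upstream toward position 3.
Primer B (AAATACCAATT) matches the top strand directly at positions 90–100; it anneals to the bottom strand with its 3' end pointing downstream toward position 100.
The 3' ends diverge (primer A extends toward position 1, primer B toward position 144), so the primers never converge on a shared product.

No product — the primers' 3' ends point away from each other.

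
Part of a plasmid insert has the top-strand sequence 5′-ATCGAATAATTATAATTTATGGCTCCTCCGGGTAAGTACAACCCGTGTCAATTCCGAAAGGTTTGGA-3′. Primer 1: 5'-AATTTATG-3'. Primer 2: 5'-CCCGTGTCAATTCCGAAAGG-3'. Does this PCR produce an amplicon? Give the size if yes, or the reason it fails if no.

Primer 1 (AATTTATG) matches the top strand at positions 14–21 (3' end points downstream).
Primer 2 (CCCGTGTCAATTCCGAAAGG) also matches the top strand directly, at positions 42–61 — its reverse complement CCTTTCGGAATTGACACGGG is not present.
Both primers anneal to the bottom strand with 3' ends pointing the same way, so neither can prime synthesis back toward the other.

No product — both primers anneal to the same strand and extend in the same direction.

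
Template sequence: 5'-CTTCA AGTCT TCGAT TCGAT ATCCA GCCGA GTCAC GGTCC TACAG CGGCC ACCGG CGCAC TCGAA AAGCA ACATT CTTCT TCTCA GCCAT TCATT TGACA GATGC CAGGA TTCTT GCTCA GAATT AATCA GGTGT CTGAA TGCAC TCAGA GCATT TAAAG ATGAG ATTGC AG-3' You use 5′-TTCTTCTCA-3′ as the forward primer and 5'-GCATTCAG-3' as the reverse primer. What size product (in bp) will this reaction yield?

67 bp

The forward primer matches the template at positions 77–85.
Taking the reverse complement of GCATTCAG gives CTGAATGC, found at positions 136–143 on the template; the primer anneals here to the top strand with its 3' end pointing upstream.
Product length = (reverse-primer end) − (forward-primer start) + 1 = 143 − 77 + 1 = 67 bp.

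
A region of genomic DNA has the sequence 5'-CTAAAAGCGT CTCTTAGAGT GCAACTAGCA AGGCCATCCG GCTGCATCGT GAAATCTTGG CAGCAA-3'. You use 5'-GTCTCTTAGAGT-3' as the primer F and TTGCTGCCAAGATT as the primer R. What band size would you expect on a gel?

58 bp

Forward primer GTCTCTTAGAGT is found on the top strand at positions 9–20.
The reverse primer's reverse complement is AATCTTGGCAGCAA, which matches the template at positions 53–66.
The product runs from position 9 to position 66, so its length is 66 − 9 + 1 = 58 bp.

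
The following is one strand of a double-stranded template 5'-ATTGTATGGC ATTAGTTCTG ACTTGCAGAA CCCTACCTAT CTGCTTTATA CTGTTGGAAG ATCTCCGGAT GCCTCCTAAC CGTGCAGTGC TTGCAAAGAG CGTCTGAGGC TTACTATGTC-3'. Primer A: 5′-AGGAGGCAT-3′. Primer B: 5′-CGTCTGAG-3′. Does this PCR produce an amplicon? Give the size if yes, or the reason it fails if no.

Primer A (AGGAGGCAT) has reverse complement ATGCCTCCT, which matches the top strand at positions 69–77; primer A anneals to the top strand there with its 3' end pointing upstream toward position 69.
Primer B (CGTCTGAG) matches the top strand directly at positions 101–108; it anneals to the bottom strand with its 3' end pointing downstream toward position 108.
The 3' ends diverge (primer A extends toward position 1, primer B toward position 120), so the primers never converge on a shared product.

No product — the primers' 3' ends point away from each other.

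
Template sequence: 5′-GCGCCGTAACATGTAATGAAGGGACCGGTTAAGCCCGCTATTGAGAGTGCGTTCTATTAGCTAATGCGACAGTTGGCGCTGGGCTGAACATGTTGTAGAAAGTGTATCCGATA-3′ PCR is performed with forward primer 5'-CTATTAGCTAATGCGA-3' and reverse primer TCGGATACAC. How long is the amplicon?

The forward primer matches the template at positions 54–69.
Reverse complement of the reverse primer: GTGTATCCGA. This occurs on the top strand at positions 102–111.
Product length = (reverse-primer end) − (forward-primer start) + 1 = 111 − 54 + 1 = 58 bp.

58 bp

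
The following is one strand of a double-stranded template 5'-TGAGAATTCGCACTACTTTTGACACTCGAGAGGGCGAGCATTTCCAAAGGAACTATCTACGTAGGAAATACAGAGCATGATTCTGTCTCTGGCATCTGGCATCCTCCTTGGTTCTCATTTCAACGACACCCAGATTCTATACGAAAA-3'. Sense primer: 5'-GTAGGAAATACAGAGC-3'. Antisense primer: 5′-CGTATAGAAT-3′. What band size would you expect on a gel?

Forward primer GTAGGAAATACAGAGC is found on the top strand at positions 61–76.
The reverse primer's reverse complement is ATTCTATACG, which matches the template at positions 134–143.
Product length = (reverse-primer end) − (forward-primer start) + 1 = 143 − 61 + 1 = 83 bp.

83 bp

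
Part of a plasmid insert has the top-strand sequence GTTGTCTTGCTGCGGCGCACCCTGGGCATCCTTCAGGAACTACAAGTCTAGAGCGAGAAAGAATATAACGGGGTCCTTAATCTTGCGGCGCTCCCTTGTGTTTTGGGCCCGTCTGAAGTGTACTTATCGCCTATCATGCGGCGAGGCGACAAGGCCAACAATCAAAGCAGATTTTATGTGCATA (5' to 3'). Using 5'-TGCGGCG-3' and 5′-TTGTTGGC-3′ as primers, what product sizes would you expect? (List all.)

The forward primer TGCGGCG matches the top strand at positions 11–17, 84–90, 137–143.
The reverse primer's reverse complement is GCCAACAA, matching at positions 154–161.
Each forward site pairs with the reverse site to give a product ending at position 161: sizes 151, 78, 25 bp.

151 bp, 78 bp, 25 bp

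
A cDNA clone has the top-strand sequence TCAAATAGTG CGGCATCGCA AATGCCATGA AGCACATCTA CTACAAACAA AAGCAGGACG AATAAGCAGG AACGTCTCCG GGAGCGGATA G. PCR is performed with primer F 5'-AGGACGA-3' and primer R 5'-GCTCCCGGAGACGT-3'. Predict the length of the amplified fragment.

Forward primer AGGACGA is found on the top strand at positions 55–61.
Taking the reverse complement of GCTCCCGGAGACGT gives ACGTCTCCGGGAGC, found at positions 72–85 on the template; the primer anneals here to the top strand with its 3' end pointing upstream.
The product runs from position 55 to position 85, so its length is 85 − 55 + 1 = 31 bp.

31 bp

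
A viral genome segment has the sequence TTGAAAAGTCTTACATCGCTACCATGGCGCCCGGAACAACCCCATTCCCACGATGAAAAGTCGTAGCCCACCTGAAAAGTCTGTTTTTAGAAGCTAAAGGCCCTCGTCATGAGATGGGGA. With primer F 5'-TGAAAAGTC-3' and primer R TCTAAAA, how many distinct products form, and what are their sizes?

Three products: 90 bp, 38 bp, 19 bp

The forward primer TGAAAAGTC matches the top strand at positions 2–10, 54–62, 73–81.
The reverse primer's reverse complement is TTTTAGA, matching at positions 85–91.
Each forward site pairs with the reverse site to give a product ending at position 91: sizes 90, 38, 19 bp.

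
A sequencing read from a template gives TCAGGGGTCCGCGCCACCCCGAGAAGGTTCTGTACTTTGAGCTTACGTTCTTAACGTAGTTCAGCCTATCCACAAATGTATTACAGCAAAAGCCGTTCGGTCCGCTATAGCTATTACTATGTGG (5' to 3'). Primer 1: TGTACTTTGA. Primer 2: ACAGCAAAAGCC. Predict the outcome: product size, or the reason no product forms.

Primer 1 (TGTACTTTGA) matches the top strand at positions 31–40 (3' end points downstream).
Primer 2 (ACAGCAAAAGCC) also matches the top strand directly, at positions 83–94 — its reverse complement GGCTTTTGCTGT is not present.
Both primers anneal to the bottom strand with 3' ends pointing the same way, so neither can prime synthesis back toward the other.

No product — both primers anneal to the same strand and extend in the same direction.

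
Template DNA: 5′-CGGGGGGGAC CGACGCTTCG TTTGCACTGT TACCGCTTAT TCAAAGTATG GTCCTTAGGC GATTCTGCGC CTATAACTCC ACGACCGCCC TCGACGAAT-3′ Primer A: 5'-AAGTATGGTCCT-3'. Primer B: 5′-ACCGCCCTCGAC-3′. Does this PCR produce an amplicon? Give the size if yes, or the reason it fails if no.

No product — both primers anneal to the same strand and extend in the same direction.

Primer A (AAGTATGGTCCT) matches the top strand at positions 44–55 (3' end points downstream).
Primer B (ACCGCCCTCGAC) also matches the top strand directly, at positions 84–95 — its reverse complement GTCGAGGGCGGT is not present.
Both primers anneal to the bottom strand with 3' ends pointing the same way, so neither can prime synthesis back toward the other.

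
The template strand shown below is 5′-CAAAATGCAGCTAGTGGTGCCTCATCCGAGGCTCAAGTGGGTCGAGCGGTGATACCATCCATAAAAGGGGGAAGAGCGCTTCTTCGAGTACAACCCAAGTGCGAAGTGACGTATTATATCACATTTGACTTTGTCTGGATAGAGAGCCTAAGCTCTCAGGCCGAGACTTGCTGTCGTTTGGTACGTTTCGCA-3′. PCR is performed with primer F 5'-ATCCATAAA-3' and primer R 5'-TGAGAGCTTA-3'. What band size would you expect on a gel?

Forward primer ATCCATAAA is found on the top strand at positions 57–65.
The reverse primer's reverse complement is TAAGCTCTCA, which matches the template at positions 149–158.
Product length = (reverse-primer end) − (forward-primer start) + 1 = 158 − 57 + 1 = 102 bp.

102 bp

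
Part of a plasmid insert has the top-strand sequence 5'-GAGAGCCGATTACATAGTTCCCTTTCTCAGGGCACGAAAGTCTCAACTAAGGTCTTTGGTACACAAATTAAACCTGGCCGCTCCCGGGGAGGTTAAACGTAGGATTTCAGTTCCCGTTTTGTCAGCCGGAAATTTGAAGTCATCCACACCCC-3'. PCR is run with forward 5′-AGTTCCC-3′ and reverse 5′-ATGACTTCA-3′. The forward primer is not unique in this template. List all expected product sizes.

128 bp, 35 bp

The forward primer AGTTCCC matches the top strand at positions 16–22, 109–115.
The reverse primer's reverse complement is TGAAGTCAT, matching at positions 135–143.
Each forward site pairs with the reverse site to give a product ending at position 143: sizes 128, 35 bp.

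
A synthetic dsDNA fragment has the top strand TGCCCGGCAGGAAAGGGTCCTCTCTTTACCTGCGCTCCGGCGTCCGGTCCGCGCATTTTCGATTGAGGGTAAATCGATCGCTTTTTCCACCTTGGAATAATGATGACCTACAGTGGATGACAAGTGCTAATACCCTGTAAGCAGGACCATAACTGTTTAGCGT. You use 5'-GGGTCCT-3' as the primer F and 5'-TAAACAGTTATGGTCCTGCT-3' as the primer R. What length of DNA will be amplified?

The forward primer matches the template at positions 15–21.
Reverse complement of the reverse primer: AGCAGGACCATAACTGTTTA. This occurs on the top strand at positions 140–159.
Product length = (reverse-primer end) − (forward-primer start) + 1 = 159 − 15 + 1 = 145 bp.

145 bp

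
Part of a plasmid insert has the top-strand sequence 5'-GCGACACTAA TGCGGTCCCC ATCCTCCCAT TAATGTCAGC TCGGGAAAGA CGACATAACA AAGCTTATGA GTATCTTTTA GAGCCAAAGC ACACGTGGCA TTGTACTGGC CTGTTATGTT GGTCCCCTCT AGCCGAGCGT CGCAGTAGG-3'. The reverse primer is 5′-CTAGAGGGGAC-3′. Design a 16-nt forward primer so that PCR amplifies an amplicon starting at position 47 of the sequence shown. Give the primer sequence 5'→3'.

5'-AAGACGACATAACAAA-3'

The reverse primer's reverse complement GTCCCCTCTAG matches the template at positions 122–132; the product starts at position 47.
The forward primer is identical to the top strand over positions 47–62: AAGACGACATAACAAA.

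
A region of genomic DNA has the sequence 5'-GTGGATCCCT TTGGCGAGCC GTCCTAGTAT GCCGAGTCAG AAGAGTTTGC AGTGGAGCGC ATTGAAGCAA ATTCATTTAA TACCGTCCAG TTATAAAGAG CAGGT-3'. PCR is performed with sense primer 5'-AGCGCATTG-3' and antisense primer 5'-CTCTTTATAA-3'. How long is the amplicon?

Scanning the template, AGCGCATTG occurs at positions 56–64; this primer anneals to the bottom strand there with its 3' end pointing downstream.
Taking the reverse complement of CTCTTTATAA gives TTATAAAGAG, found at positions 91–100 on the template; the primer anneals here to the top strand with its 3' end pointing upstream.
The product runs from position 56 to position 100, so its length is 100 − 56 + 1 = 45 bp.

45 bp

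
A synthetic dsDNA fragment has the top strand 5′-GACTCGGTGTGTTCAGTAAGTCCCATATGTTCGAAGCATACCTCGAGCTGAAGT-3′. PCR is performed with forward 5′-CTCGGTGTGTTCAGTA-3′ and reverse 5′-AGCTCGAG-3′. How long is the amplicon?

Scanning the template, CTCGGTGTGTTCAGTA occurs at positions 3–18; this primer anneals to the bottom strand there with its 3' end pointing downstream.
The reverse primer's reverse complement is CTCGAGCT, which matches the template at positions 42–49.
Product length = (reverse-primer end) − (forward-primer start) + 1 = 49 − 3 + 1 = 47 bp.

47 bp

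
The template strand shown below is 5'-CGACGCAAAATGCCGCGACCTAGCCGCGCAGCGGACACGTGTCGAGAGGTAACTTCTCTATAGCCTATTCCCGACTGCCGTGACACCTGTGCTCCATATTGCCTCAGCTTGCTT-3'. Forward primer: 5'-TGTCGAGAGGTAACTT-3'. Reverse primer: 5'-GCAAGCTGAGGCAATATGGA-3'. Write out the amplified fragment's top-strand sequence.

Scanning the template, TGTCGAGAGGTAACTT occurs at positions 40–55; this primer anneals to the bottom strand there with its 3' end pointing downstream.
Reverse complement of the reverse primer: TCCATATTGCCTCAGCTTGC. This occurs on the top strand at positions 93–112.
The product is the template from position 40 through 112 (73 bp).

5'-TGTCGAGAGGTAACTTCTCTATAGCCTATTCCCGACTGCCGTGACACCTGTGCTCCATATTGCCTCAGCTTGC-3'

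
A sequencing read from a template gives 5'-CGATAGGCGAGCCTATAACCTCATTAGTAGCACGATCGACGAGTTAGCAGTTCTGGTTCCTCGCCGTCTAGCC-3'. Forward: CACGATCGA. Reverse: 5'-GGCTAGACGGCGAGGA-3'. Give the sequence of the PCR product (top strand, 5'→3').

Forward primer CACGATCGA is found on the top strand at positions 31–39.
Reverse complement of the reverse primer: TCCTCGCCGTCTAGCC. This occurs on the top strand at positions 58–73.
The product is the template from position 31 through 73 (43 bp).

5'-CACGATCGACGAGTTAGCAGTTCTGGTTCCTCGCCGTCTAGCC-3'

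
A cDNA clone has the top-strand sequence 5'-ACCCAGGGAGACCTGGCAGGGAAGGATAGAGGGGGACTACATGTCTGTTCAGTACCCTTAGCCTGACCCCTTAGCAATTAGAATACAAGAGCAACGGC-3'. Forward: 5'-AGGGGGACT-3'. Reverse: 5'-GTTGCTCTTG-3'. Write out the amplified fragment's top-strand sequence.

5'-AGGGGGACTACATGTCTGTTCAGTACCCTTAGCCTGACCCCTTAGCAATTAGAATACAAGAGCAAC-3'

Forward primer AGGGGGACT is found on the top strand at positions 30–38.
The reverse primer's reverse complement is CAAGAGCAAC, which matches the template at positions 86–95.
The product is the template from position 30 through 95 (66 bp).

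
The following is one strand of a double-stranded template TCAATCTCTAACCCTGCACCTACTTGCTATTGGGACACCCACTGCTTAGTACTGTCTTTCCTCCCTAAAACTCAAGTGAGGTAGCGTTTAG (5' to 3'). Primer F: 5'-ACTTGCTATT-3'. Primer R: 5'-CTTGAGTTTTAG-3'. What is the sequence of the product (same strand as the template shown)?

The forward primer matches the template at positions 22–31.
Taking the reverse complement of CTTGAGTTTTAG gives CTAAAACTCAAG, found at positions 65–76 on the template; the primer anneals here to the top strand with its 3' end pointing upstream.
The product is the template from position 22 through 76 (55 bp).

5'-ACTTGCTATTGGGACACCCACTGCTTAGTACTGTCTTTCCTCCCTAAAACTCAAG-3'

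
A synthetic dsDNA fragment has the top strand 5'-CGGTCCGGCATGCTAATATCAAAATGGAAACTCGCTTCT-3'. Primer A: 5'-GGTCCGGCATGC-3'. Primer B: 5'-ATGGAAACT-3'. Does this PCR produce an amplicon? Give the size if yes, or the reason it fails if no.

No product — both primers anneal to the same strand and extend in the same direction.

Primer A (GGTCCGGCATGC) matches the top strand at positions 2–13 (3' end points downstream).
Primer B (ATGGAAACT) also matches the top strand directly, at positions 24–32 — its reverse complement AGTTTCCAT is not present.
Both primers anneal to the bottom strand with 3' ends pointing the same way, so neither can prime synthesis back toward the other.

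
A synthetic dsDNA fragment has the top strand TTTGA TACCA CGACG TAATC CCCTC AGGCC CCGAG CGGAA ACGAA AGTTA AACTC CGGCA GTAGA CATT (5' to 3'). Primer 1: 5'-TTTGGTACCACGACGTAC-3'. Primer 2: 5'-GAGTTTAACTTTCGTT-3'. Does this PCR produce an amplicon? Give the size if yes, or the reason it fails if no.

No product — primer 1 has no binding site in the template.

Primer 1 (TTTGGTACCACGACGTAC) does not match the top strand, and its reverse complement GTACGTCGTGGTACCAAA does not match either.
With no annealing site for primer 1, no amplification occurs.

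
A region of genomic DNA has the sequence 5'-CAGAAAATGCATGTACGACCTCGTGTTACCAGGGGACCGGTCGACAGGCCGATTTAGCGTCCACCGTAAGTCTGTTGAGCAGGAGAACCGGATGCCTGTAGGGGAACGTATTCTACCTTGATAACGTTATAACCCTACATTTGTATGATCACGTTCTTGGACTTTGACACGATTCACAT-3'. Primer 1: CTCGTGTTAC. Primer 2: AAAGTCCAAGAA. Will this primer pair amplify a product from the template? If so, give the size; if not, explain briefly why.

Primer 1 (CTCGTGTTAC) matches the top strand at positions 20–29; it acts as a forward primer.
Primer 2's reverse complement is TTCTTGGACTTT, matching the top strand at positions 154–165; it acts as a reverse primer.
The 3' ends face each other across positions 20–165, giving a 146 bp product.

Yes — a 146 bp product.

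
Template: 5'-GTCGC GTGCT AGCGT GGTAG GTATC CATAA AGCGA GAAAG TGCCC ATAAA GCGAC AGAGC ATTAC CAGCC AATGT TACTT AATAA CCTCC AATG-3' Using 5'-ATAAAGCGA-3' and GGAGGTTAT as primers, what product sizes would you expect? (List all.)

The forward primer ATAAAGCGA matches the top strand at positions 27–35, 46–54.
The reverse primer's reverse complement is ATAACCTCC, matching at positions 82–90.
Each forward site pairs with the reverse site to give a product ending at position 90: sizes 64, 45 bp.

64 bp, 45 bp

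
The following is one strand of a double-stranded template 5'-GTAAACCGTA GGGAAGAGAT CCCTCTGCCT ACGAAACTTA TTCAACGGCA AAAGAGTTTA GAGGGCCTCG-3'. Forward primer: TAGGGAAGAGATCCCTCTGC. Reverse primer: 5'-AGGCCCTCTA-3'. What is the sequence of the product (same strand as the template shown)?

5'-TAGGGAAGAGATCCCTCTGCCTACGAAACTTATTCAACGGCAAAAGAGTTTAGAGGGCCT-3'

The forward primer matches the template at positions 9–28.
The reverse primer's reverse complement is TAGAGGGCCT, which matches the template at positions 59–68.
The product is the template from position 9 through 68 (60 bp).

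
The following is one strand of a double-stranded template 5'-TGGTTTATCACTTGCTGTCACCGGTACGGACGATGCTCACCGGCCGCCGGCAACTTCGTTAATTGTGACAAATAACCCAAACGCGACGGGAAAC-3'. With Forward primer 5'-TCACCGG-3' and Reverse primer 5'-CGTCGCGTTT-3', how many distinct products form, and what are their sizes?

Two products: 71 bp, 52 bp

The forward primer TCACCGG matches the top strand at positions 18–24, 37–43.
The reverse primer's reverse complement is AAACGCGACG, matching at positions 79–88.
Each forward site pairs with the reverse site to give a product ending at position 88: sizes 71, 52 bp.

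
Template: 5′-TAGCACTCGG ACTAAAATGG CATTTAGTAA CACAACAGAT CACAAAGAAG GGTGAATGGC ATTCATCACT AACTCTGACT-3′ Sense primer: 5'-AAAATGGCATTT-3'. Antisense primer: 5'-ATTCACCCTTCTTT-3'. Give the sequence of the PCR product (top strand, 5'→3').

5'-AAAATGGCATTTAGTAACACAACAGATCACAAAGAAGGGTGAAT-3'

The forward primer matches the template at positions 14–25.
Taking the reverse complement of ATTCACCCTTCTTT gives AAAGAAGGGTGAAT, found at positions 44–57 on the template; the primer anneals here to the top strand with its 3' end pointing upstream.
The product is the template from position 14 through 57 (44 bp).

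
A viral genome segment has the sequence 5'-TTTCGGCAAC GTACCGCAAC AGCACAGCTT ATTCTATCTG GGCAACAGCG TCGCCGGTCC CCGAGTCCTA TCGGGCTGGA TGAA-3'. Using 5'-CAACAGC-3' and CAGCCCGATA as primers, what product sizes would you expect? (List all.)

62 bp, 36 bp

The forward primer CAACAGC matches the top strand at positions 17–23, 43–49.
The reverse primer's reverse complement is TATCGGGCTG, matching at positions 69–78.
Each forward site pairs with the reverse site to give a product ending at position 78: sizes 62, 36 bp.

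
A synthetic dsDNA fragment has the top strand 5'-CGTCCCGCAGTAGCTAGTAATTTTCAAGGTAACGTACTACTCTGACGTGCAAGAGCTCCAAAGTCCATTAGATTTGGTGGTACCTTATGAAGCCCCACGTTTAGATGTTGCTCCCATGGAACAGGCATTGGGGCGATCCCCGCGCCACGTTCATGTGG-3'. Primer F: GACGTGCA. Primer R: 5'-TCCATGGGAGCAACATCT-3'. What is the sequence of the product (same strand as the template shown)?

5'-GACGTGCAAGAGCTCCAAAGTCCATTAGATTTGGTGGTACCTTATGAAGCCCCACGTTTAGATGTTGCTCCCATGGA-3'

The forward primer matches the template at positions 44–51.
Reverse complement of the reverse primer: AGATGTTGCTCCCATGGA. This occurs on the top strand at positions 103–120.
The product is the template from position 44 through 120 (77 bp).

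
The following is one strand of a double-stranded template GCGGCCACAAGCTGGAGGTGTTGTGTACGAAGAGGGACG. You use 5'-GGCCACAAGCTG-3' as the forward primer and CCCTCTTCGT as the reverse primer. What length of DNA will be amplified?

34 bp

Forward primer GGCCACAAGCTG is found on the top strand at positions 3–14.
Reverse complement of the reverse primer: ACGAAGAGGG. This occurs on the top strand at positions 27–36.
Product length = (reverse-primer end) − (forward-primer start) + 1 = 36 − 3 + 1 = 34 bp.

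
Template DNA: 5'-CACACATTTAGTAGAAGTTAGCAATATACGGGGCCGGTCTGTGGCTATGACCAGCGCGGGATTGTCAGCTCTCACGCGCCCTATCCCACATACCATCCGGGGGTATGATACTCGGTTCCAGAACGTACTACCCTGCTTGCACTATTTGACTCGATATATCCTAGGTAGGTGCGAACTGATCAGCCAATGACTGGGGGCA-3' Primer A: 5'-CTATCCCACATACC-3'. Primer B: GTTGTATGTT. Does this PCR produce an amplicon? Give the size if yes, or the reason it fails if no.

Primer B (GTTGTATGTT) does not match the top strand, and its reverse complement AACATACAAC does not match either.
With no annealing site for primer B, no amplification occurs.

No product — primer B has no binding site in the template.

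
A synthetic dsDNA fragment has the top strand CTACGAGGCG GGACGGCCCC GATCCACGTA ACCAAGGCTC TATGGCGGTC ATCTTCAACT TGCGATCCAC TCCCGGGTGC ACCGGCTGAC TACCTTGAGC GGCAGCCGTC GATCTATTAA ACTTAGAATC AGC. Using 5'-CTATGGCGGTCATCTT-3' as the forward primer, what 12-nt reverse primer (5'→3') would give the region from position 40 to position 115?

5'-AGATCGACGGCT-3'

The product's 3' end on the top strand is position 115.
The reverse primer anneals to the top strand over positions 104–115, i.e. to AGCCGTCGATCT.
Its sequence written 5'→3' is the reverse complement: AGATCGACGGCT.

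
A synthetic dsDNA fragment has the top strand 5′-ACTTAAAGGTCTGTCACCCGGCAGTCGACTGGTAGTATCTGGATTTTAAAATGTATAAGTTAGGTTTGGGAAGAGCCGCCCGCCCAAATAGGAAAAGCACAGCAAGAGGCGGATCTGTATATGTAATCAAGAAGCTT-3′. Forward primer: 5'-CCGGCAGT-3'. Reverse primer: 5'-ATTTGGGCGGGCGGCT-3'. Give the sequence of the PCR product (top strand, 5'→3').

5'-CCGGCAGTCGACTGGTAGTATCTGGATTTTAAAATGTATAAGTTAGGTTTGGGAAGAGCCGCCCGCCCAAAT-3'

The forward primer matches the template at positions 18–25.
Reverse complement of the reverse primer: AGCCGCCCGCCCAAAT. This occurs on the top strand at positions 74–89.
The product is the template from position 18 through 89 (72 bp).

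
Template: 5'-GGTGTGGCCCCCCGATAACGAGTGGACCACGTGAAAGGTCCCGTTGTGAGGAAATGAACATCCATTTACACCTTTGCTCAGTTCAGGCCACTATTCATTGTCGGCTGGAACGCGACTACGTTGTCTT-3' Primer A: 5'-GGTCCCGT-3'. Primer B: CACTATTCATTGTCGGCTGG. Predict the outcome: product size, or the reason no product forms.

No product — both primers anneal to the same strand and extend in the same direction.

Primer A (GGTCCCGT) matches the top strand at positions 37–44 (3' end points downstream).
Primer B (CACTATTCATTGTCGGCTGG) also matches the top strand directly, at positions 89–108 — its reverse complement CCAGCCGACAATGAATAGTG is not present.
Both primers anneal to the bottom strand with 3' ends pointing the same way, so neither can prime synthesis back toward the other.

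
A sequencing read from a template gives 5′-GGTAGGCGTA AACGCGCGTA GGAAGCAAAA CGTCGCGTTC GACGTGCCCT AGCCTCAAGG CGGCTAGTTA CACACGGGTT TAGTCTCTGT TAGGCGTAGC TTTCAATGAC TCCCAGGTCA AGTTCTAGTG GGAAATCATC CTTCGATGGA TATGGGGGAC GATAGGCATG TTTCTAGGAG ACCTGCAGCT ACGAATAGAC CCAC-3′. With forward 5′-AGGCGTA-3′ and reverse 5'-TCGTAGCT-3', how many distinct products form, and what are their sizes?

The forward primer AGGCGTA matches the top strand at positions 4–10, 92–98.
The reverse primer's reverse complement is AGCTACGA, matching at positions 187–194.
Each forward site pairs with the reverse site to give a product ending at position 194: sizes 191, 103 bp.

Two products: 191 bp, 103 bp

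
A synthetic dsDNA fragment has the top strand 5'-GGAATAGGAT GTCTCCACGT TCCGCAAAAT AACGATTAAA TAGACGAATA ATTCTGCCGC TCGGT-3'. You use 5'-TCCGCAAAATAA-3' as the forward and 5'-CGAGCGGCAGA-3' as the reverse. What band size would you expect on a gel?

43 bp

Scanning the template, TCCGCAAAATAA occurs at positions 21–32; this primer anneals to the bottom strand there with its 3' end pointing downstream.
Reverse complement of the reverse primer: TCTGCCGCTCG. This occurs on the top strand at positions 53–63.
The product runs from position 21 to position 63, so its length is 63 − 21 + 1 = 43 bp.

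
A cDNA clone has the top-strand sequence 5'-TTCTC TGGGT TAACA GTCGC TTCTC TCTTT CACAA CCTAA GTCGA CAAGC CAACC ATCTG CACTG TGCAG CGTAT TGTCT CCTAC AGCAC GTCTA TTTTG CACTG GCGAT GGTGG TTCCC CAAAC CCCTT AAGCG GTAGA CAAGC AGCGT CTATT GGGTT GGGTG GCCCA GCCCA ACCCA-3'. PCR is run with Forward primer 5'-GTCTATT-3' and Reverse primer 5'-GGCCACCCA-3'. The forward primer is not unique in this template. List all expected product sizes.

The forward primer GTCTATT matches the top strand at positions 91–97, 149–155.
The reverse primer's reverse complement is TGGGTGGCC, matching at positions 160–168.
Each forward site pairs with the reverse site to give a product ending at position 168: sizes 78, 20 bp.

78 bp, 20 bp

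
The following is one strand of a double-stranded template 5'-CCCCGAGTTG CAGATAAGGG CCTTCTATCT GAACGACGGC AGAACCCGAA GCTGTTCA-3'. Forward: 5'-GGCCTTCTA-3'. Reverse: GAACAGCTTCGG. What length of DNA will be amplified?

Forward primer GGCCTTCTA is found on the top strand at positions 19–27.
Taking the reverse complement of GAACAGCTTCGG gives CCGAAGCTGTTC, found at positions 46–57 on the template; the primer anneals here to the top strand with its 3' end pointing upstream.
The product runs from position 19 to position 57, so its length is 57 − 19 + 1 = 39 bp.

39 bp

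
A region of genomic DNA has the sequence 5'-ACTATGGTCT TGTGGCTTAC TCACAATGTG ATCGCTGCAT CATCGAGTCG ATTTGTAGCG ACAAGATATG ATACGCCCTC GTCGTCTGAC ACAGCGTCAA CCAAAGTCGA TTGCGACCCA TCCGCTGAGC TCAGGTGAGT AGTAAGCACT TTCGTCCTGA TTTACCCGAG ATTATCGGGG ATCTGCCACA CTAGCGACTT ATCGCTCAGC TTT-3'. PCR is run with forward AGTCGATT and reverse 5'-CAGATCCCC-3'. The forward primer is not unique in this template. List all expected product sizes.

140 bp, 81 bp

The forward primer AGTCGATT matches the top strand at positions 46–53, 105–112.
The reverse primer's reverse complement is GGGGATCTG, matching at positions 177–185.
Each forward site pairs with the reverse site to give a product ending at position 185: sizes 140, 81 bp.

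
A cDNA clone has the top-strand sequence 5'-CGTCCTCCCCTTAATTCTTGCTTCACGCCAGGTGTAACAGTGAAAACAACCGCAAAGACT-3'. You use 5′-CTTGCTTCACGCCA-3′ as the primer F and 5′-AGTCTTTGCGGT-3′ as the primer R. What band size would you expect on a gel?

44 bp

The forward primer matches the template at positions 17–30.
The reverse primer's reverse complement is ACCGCAAAGACT, which matches the template at positions 49–60.
Product length = (reverse-primer end) − (forward-primer start) + 1 = 60 − 17 + 1 = 44 bp.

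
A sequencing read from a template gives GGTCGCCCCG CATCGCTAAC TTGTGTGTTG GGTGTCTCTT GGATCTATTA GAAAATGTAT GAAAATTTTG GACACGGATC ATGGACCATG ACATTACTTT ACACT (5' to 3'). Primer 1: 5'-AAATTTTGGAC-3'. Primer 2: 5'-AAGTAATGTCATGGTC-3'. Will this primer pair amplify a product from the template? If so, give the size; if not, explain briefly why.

Primer 1 (AAATTTTGGAC) matches the top strand at positions 63–73; it acts as a forward primer.
Primer 2's reverse complement is GACCATGACATTACTT, matching the top strand at positions 84–99; it acts as a reverse primer.
The 3' ends face each other across positions 63–99, giving a 37 bp product.

Yes — a 37 bp product.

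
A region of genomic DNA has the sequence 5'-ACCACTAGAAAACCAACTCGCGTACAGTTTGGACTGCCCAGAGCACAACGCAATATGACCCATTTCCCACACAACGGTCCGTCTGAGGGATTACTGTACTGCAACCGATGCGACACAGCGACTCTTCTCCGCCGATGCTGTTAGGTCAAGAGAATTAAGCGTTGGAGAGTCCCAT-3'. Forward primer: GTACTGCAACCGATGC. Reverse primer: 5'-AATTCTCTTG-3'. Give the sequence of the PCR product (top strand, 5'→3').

Forward primer GTACTGCAACCGATGC is found on the top strand at positions 96–111.
The reverse primer's reverse complement is CAAGAGAATT, which matches the template at positions 147–156.
The product is the template from position 96 through 156 (61 bp).

5'-GTACTGCAACCGATGCGACACAGCGACTCTTCTCCGCCGATGCTGTTAGGTCAAGAGAATT-3'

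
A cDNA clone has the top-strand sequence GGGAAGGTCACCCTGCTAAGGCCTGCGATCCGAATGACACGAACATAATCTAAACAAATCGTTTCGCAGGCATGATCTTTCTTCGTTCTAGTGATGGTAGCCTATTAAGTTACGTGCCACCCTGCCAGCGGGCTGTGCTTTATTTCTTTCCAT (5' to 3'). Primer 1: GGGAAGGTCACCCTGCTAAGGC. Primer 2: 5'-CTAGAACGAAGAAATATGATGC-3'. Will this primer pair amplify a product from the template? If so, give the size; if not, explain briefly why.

Primer 2 (CTAGAACGAAGAAATATGATGC) does not match the top strand, and its reverse complement GCATCATATTTCTTCGTTCTAG does not match either.
With no annealing site for primer 2, no amplification occurs.

No product — primer 2 has no binding site in the template.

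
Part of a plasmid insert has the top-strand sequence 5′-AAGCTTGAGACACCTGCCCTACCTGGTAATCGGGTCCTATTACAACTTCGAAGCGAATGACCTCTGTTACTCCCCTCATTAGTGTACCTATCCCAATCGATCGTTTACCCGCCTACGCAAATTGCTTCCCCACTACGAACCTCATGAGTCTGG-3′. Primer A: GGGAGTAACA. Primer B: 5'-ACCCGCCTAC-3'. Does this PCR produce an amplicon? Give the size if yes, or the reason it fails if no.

No product — the primers' 3' ends point away from each other.

Primer A (GGGAGTAACA) has reverse complement TGTTACTCCC, which matches the top strand at positions 65–74; primer A anneals to the top strand there with its 3' end pointing upstream toward position 65.
Primer B (ACCCGCCTAC) matches the top strand directly at positions 107–116; it anneals to the bottom strand with its 3' end pointing downstream toward position 116.
The 3' ends diverge (primer A extends toward position 1, primer B toward position 153), so the primers never converge on a shared product.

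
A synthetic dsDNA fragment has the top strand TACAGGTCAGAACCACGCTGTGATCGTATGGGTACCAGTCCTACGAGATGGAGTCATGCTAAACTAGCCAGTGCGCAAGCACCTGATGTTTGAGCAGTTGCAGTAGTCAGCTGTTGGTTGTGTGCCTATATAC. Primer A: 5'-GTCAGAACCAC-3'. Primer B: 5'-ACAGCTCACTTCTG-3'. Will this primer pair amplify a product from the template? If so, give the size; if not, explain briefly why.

No product — primer B has no binding site in the template.

Primer B (ACAGCTCACTTCTG) does not match the top strand, and its reverse complement CAGAAGTGAGCTGT does not match either.
With no annealing site for primer B, no amplification occurs.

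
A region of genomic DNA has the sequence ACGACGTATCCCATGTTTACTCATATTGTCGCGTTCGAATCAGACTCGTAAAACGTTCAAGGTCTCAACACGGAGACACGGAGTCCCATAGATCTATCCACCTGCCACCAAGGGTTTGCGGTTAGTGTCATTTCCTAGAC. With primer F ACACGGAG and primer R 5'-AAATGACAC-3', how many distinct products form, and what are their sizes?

Two products: 66 bp, 58 bp

The forward primer ACACGGAG matches the top strand at positions 68–75, 76–83.
The reverse primer's reverse complement is GTGTCATTT, matching at positions 125–133.
Each forward site pairs with the reverse site to give a product ending at position 133: sizes 66, 58 bp.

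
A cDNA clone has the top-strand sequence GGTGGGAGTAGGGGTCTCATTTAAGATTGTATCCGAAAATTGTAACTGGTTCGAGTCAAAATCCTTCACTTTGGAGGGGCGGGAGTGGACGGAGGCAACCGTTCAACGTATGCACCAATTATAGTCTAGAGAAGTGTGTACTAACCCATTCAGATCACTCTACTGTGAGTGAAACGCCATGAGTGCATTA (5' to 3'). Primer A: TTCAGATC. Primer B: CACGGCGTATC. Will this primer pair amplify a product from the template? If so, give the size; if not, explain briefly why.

No product — primer B has no binding site in the template.

Primer B (CACGGCGTATC) does not match the top strand, and its reverse complement GATACGCCGTG does not match either.
With no annealing site for primer B, no amplification occurs.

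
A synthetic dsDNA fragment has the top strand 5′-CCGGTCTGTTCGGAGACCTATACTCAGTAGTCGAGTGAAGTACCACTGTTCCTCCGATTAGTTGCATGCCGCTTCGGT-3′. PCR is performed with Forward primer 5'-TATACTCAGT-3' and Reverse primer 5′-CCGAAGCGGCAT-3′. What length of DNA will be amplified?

The forward primer matches the template at positions 19–28.
The reverse primer's reverse complement is ATGCCGCTTCGG, which matches the template at positions 66–77.
Amplicon spans positions 19–77: 59 bp.

59 bp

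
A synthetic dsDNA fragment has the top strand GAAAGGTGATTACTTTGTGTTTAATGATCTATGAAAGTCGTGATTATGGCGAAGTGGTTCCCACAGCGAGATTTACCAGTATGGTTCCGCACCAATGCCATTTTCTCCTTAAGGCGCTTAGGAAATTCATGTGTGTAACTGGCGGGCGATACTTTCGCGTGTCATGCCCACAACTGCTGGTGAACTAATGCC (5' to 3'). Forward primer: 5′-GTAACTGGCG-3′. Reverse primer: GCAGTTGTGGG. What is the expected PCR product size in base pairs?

The forward primer matches the template at positions 135–144.
Reverse complement of the reverse primer: CCCACAACTGC. This occurs on the top strand at positions 167–177.
The product runs from position 135 to position 177, so its length is 177 − 135 + 1 = 43 bp.

43 bp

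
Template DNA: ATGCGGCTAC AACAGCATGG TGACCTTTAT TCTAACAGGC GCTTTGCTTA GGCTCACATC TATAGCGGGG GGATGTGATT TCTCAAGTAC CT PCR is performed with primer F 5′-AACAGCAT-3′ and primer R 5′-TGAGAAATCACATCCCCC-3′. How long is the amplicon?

Forward primer AACAGCAT is found on the top strand at positions 11–18.
The reverse primer's reverse complement is GGGGGATGTGATTTCTCA, which matches the template at positions 68–85.
Amplicon spans positions 11–85: 75 bp.

75 bp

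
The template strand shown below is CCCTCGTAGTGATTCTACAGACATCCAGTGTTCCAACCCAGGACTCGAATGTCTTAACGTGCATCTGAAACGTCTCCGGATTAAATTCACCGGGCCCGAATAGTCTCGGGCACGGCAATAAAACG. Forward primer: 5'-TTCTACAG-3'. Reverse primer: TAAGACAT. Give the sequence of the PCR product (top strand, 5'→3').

5'-TTCTACAGACATCCAGTGTTCCAACCCAGGACTCGAATGTCTTA-3'

Forward primer TTCTACAG is found on the top strand at positions 13–20.
Taking the reverse complement of TAAGACAT gives ATGTCTTA, found at positions 49–56 on the template; the primer anneals here to the top strand with its 3' end pointing upstream.
The product is the template from position 13 through 56 (44 bp).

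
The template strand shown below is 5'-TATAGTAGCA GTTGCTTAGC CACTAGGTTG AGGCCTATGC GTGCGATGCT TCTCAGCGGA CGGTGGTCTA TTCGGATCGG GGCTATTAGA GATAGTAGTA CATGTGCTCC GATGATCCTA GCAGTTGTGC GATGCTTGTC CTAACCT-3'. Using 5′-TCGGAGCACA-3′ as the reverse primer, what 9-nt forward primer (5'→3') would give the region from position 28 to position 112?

The reverse primer's reverse complement TGTGCTCCGA matches the template at positions 103–112; the product starts at position 28.
The forward primer is identical to the top strand over positions 28–36: TTGAGGCCT.

5'-TTGAGGCCT-3'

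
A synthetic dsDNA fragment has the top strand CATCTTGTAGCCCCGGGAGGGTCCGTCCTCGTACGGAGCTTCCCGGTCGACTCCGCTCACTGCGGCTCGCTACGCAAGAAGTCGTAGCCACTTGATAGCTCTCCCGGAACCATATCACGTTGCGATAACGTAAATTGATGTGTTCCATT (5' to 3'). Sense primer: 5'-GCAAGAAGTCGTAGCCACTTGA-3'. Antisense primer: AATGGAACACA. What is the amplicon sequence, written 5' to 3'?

The forward primer matches the template at positions 74–95.
Taking the reverse complement of AATGGAACACA gives TGTGTTCCATT, found at positions 139–149 on the template; the primer anneals here to the top strand with its 3' end pointing upstream.
The product is the template from position 74 through 149 (76 bp).

5'-GCAAGAAGTCGTAGCCACTTGATAGCTCTCCCGGAACCATATCACGTTGCGATAACGTAAATTGATGTGTTCCATT-3'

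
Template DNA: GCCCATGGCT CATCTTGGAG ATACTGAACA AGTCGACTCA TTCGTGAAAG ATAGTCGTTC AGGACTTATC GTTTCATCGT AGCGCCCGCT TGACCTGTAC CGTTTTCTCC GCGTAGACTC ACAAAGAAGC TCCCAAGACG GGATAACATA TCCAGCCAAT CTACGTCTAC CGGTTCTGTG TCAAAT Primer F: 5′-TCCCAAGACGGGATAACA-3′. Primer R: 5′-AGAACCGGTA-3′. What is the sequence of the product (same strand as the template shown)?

5'-TCCCAAGACGGGATAACATATCCAGCCAATCTACGTCTACCGGTTCT-3'

The forward primer matches the template at positions 131–148.
Reverse complement of the reverse primer: TACCGGTTCT. This occurs on the top strand at positions 168–177.
The product is the template from position 131 through 177 (47 bp).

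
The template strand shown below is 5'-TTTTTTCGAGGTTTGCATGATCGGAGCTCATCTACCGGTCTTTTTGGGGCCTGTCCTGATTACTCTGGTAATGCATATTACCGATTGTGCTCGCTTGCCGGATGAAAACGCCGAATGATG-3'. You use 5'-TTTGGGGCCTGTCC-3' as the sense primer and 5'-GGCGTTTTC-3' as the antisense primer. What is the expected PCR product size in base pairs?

Forward primer TTTGGGGCCTGTCC is found on the top strand at positions 43–56.
Taking the reverse complement of GGCGTTTTC gives GAAAACGCC, found at positions 104–112 on the template; the primer anneals here to the top strand with its 3' end pointing upstream.
The product runs from position 43 to position 112, so its length is 112 − 43 + 1 = 70 bp.

70 bp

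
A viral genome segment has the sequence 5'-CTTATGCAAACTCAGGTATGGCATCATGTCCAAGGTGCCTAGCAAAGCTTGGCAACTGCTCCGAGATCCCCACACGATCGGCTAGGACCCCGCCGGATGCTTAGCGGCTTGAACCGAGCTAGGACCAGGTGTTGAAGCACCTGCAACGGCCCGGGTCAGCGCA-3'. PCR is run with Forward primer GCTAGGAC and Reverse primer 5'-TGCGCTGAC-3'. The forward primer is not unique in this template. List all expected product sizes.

83 bp, 46 bp

The forward primer GCTAGGAC matches the top strand at positions 81–88, 118–125.
The reverse primer's reverse complement is GTCAGCGCA, matching at positions 155–163.
Each forward site pairs with the reverse site to give a product ending at position 163: sizes 83, 46 bp.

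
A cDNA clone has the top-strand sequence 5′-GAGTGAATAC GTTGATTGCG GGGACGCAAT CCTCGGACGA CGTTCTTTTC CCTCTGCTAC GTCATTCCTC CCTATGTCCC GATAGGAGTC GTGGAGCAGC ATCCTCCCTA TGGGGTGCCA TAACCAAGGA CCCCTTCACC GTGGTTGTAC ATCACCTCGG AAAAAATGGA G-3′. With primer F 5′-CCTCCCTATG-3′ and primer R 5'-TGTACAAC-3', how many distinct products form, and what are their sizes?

The forward primer CCTCCCTATG matches the top strand at positions 67–76, 103–112.
The reverse primer's reverse complement is GTTGTACA, matching at positions 144–151.
Each forward site pairs with the reverse site to give a product ending at position 151: sizes 85, 49 bp.

Two products: 85 bp, 49 bp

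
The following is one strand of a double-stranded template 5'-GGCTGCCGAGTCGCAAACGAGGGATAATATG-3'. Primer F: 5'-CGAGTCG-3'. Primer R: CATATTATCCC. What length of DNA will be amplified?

25 bp

The forward primer matches the template at positions 7–13.
Taking the reverse complement of CATATTATCCC gives GGGATAATATG, found at positions 21–31 on the template; the primer anneals here to the top strand with its 3' end pointing upstream.
Amplicon spans positions 7–31: 25 bp.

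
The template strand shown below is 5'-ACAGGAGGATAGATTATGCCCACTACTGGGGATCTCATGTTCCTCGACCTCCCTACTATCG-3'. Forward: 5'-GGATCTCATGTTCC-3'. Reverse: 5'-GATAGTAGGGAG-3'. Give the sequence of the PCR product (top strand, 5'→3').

Forward primer GGATCTCATGTTCC is found on the top strand at positions 30–43.
Taking the reverse complement of GATAGTAGGGAG gives CTCCCTACTATC, found at positions 49–60 on the template; the primer anneals here to the top strand with its 3' end pointing upstream.
The product is the template from position 30 through 60 (31 bp).

5'-GGATCTCATGTTCCTCGACCTCCCTACTATC-3'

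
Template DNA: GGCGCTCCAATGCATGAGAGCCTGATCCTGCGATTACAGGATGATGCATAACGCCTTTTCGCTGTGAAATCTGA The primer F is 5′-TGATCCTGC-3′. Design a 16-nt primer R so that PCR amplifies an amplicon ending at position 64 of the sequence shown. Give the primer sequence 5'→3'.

The forward primer binds at positions 23–31; the product's 3' end on the top strand is position 64.
The reverse primer anneals to the top strand over positions 49–64, i.e. to TAACGCCTTTTCGCTG.
Its sequence written 5'→3' is the reverse complement: CAGCGAAAAGGCGTTA.

5'-CAGCGAAAAGGCGTTA-3'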